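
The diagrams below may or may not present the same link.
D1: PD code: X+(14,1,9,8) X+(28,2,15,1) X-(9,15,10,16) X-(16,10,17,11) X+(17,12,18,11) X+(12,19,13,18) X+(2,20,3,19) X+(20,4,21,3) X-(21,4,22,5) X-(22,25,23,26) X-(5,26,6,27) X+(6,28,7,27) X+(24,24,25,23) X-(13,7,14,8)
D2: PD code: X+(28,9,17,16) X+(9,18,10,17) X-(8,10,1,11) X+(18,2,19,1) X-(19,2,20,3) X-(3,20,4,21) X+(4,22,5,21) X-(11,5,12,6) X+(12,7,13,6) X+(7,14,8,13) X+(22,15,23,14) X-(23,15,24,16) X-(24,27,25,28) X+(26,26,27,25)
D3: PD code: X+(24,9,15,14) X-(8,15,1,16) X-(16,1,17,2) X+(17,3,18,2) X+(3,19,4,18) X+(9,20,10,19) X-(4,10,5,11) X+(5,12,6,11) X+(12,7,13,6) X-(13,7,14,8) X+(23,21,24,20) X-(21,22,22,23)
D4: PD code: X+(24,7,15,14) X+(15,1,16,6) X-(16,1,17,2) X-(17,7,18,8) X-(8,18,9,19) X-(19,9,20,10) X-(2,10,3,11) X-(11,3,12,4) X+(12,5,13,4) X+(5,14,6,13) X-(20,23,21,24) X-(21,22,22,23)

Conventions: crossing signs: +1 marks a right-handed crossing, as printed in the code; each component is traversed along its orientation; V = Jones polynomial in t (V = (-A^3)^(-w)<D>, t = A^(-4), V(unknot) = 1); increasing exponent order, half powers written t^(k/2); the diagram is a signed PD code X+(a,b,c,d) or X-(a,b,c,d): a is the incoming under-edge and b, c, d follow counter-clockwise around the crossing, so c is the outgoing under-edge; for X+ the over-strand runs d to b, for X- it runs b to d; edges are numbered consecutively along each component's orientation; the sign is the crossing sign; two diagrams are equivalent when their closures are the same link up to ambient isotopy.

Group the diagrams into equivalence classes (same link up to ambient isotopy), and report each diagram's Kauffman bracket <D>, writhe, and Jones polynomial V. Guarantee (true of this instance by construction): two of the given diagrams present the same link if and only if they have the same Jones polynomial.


classes: {D1, D2, D3} | {D4}
V(D1) = 1 + t + t^2 + t^3  [14 crossings, <D> = A^-6 + A^-2 + A^2 + A^6, w = +2]
V(D2) = 1 + t + t^2 + t^3  (w +2, c 14, <D> = A^-6 + A^-2 + A^2 + A^6)
V(D3) = 1 + t + t^2 + t^3  (w +2, c 12, <D> = A^-6 + A^-2 + A^2 + A^6)
V(D4) = t^-3 + t^-2 + t^-1 + 1  (w -4, c 12, <D> = A^-12 + A^-8 + A^-4 + 1)
note: 2 values of V(t) split the 4 diagrams


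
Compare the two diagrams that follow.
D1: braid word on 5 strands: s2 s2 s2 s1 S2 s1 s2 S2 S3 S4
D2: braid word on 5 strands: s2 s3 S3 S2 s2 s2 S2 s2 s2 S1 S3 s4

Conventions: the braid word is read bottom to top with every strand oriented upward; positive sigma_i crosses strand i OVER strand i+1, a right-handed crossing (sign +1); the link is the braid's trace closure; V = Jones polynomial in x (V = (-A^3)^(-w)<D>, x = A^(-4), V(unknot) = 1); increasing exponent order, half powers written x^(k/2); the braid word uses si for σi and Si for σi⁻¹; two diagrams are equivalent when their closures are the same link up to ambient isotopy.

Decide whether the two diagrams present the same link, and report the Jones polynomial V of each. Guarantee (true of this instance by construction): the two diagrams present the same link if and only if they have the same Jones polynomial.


same link: no
V(D1) = x - x^2 + 2x^3 - x^4 + x^5 - x^6  [10 crossings, <D> = -A^-18 + A^-14 - A^-10 + 2A^-6 - A^-2 + A^2, w = +2]
D2 (bracket -A^-10 + A^-6 + A^2; 12 crossings at w = +2): V = x + x^3 - x^4
note: 2 classes among 2 diagrams; unequal V(x) rules out equality


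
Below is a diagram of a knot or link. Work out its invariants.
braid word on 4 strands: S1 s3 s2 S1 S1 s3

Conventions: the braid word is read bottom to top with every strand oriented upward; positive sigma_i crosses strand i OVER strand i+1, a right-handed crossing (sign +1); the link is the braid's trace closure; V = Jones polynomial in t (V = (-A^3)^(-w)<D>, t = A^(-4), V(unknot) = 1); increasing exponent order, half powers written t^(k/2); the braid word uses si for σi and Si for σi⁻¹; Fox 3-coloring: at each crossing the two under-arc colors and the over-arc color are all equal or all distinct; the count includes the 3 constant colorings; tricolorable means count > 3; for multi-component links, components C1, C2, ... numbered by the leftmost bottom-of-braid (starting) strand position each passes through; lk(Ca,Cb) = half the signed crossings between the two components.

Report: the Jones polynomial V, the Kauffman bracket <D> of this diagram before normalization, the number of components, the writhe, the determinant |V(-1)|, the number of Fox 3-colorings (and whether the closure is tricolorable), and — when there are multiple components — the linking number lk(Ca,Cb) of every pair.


V = t^(-7/2) - t^(-5/2) + t^(-3/2) - 2t^(-1/2) - t^(3/2)
<D> = -A^-6 - 2A^2 + A^6 - A^10 + A^14 (w = 0)
2 components over 6 crossings, w = 0
lk(C1,C2): +1
9 Fox colorings among 3^6, |V(-1)| = 6: tricolorable
why: the span of V is 5, within the link bound 6 + 2 - 1


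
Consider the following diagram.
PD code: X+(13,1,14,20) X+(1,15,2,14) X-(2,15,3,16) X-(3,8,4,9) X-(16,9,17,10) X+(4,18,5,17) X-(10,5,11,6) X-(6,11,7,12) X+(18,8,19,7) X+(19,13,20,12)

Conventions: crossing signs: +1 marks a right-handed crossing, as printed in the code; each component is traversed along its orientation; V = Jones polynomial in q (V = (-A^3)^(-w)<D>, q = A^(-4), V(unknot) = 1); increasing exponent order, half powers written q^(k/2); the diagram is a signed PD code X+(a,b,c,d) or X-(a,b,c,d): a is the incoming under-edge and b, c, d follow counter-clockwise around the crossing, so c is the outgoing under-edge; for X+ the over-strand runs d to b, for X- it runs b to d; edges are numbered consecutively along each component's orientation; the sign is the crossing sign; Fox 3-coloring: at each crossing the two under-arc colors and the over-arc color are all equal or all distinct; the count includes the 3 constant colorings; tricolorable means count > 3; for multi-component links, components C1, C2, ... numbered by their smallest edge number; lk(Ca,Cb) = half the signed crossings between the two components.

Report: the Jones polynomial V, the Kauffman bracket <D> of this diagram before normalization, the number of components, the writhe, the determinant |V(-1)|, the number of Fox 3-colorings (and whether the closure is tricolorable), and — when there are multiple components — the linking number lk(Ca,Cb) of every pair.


Jones polynomial: V(q) = -q^-3 + q^-2 - q^-1 + 3 - q + q^2 - q^3
<D> = -A^-12 + A^-8 - A^-4 + 3 - A^4 + A^8 - A^12; writhe 0
components 1, writhe 0 (10 crossings)
3-colorings: 27 of 3^10, det 9 — tricolorable
note: V spans 6 powers of q: at least 6 crossings in any diagram


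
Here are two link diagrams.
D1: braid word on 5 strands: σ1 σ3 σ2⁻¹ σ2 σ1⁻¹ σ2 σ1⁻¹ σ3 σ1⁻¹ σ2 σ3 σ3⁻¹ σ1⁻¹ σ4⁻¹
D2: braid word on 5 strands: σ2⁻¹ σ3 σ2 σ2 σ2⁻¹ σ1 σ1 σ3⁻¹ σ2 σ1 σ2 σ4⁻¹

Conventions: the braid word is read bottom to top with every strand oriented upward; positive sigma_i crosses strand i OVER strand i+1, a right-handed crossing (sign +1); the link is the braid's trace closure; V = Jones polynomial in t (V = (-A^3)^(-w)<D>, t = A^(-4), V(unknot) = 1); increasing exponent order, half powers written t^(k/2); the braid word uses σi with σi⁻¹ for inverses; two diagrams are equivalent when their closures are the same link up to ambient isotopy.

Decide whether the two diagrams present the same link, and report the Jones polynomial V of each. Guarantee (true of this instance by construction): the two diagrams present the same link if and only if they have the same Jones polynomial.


same link: no
V(D1) = -t^-3 + 2t^-2 - 2t^-1 + 3 - 2t + 2t^2 - t^3  [14 crossings, <D> = -A^-12 + 2A^-8 - 2A^-4 + 3 - 2A^4 + 2A^8 - A^12, w = 0]
D2 (bracket -A^-4 + 1 + A^8; 12 crossings at w = +4): V = t + t^3 - t^4
note: 2 values of V(t) split the 2 diagrams


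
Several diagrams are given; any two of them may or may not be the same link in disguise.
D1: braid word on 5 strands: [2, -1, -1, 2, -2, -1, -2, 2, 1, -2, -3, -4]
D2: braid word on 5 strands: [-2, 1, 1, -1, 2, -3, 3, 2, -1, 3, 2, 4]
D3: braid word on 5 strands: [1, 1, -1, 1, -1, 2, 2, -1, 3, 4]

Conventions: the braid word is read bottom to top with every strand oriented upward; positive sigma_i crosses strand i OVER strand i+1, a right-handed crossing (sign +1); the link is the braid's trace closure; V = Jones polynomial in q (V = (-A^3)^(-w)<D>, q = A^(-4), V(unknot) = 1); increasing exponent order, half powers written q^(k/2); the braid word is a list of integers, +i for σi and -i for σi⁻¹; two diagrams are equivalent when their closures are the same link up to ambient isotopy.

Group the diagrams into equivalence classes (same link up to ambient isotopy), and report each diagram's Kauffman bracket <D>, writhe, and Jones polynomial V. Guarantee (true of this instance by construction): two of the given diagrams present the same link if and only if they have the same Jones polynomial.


equivalence classes: {D1} | {D2, D3}
D1 (bracket A^-12 + A^-8 + A^-4 + 1; 12 crossings at w = -4): V = q^-3 + q^-2 + q^-1 + 1
D2 (bracket 1 + A^4 + A^8 + A^12; 12 crossings at w = +4): V = 1 + q + q^2 + q^3
V(D3) = 1 + q + q^2 + q^3  [10 crossings, <D> = 1 + A^4 + A^8 + A^12, w = +4]
key observation: comparing 3 Jones polynomials yields 2 groups


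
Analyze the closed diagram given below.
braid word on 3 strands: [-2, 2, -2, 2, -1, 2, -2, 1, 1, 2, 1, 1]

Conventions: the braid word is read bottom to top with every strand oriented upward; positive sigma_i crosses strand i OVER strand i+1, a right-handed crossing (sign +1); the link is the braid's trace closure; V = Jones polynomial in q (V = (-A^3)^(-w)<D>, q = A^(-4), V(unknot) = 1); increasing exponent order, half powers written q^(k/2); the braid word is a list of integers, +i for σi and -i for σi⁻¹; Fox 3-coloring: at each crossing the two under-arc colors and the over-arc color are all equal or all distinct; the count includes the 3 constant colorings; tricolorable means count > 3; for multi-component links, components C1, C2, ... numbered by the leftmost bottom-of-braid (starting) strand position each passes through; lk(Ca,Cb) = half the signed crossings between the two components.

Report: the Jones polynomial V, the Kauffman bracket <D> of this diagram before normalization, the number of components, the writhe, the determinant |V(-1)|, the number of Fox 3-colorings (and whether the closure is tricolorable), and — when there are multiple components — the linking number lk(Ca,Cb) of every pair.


V = q + q^3 - q^4
<D> = -A^-4 + 1 + A^8 (w = +4)
1 component over 12 crossings, w = +4
9 Fox colorings among 3^12, |V(-1)| = 3: tricolorable
why: |V(-1)| = 3: so tricolorable, since 3 divides 3


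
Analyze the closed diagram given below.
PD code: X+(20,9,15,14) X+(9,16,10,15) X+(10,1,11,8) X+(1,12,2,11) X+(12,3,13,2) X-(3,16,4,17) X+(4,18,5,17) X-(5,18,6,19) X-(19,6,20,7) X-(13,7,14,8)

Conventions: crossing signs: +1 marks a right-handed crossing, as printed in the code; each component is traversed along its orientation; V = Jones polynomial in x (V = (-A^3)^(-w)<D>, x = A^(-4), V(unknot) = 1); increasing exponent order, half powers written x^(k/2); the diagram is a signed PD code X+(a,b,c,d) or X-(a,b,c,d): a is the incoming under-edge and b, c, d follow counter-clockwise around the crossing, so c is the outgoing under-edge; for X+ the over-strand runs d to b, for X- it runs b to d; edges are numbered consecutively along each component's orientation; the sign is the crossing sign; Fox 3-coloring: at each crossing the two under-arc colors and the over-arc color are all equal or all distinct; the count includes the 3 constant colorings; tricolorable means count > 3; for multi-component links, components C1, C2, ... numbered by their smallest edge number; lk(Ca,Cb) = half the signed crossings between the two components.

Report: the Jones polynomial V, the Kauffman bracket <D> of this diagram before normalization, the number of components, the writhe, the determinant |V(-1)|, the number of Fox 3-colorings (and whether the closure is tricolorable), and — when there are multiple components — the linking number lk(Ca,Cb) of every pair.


Jones polynomial: V(x) = x^-1 - 1 + 3x - x^2 + 3x^3 - 2x^4 + x^5
<D> = A^-14 - 2A^-10 + 3A^-6 - A^-2 + 3A^2 - A^6 + A^10; writhe +2
components 3, writhe +2 (10 crossings)
linking number lk(C1,C2) = +1
lk(C1,C3): -1
lk(C2,C3) = +1
3-colorings: 9 of 3^10, det 12 — tricolorable
note: the span of V is 6, within the link bound 10 + 3 - 1


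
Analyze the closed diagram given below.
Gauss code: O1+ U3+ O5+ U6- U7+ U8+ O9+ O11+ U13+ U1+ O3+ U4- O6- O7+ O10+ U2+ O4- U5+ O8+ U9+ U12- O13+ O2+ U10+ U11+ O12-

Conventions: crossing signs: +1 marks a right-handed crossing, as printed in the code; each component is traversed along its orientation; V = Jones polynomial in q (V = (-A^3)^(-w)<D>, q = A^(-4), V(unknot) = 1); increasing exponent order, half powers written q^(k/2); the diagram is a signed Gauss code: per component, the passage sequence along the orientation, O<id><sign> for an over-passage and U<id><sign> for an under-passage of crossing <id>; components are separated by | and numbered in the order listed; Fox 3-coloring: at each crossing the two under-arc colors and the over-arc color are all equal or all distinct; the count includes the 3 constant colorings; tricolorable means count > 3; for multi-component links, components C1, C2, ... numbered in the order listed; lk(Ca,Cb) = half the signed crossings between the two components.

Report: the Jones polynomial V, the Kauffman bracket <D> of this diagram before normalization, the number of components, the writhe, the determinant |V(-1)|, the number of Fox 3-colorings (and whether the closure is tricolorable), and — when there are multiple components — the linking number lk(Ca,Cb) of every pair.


V = 2q^2 - 4q^3 + 7q^4 - 9q^5 + 10q^6 - 9q^7 + 8q^8 - 5q^9 + 2q^10 - q^11
<D> = A^-23 - 2A^-19 + 5A^-15 - 8A^-11 + 9A^-7 - 10A^-3 + 9A - 7A^5 + 4A^9 - 2A^13 (w = +7)
1 component over 13 crossings, w = +7
9 Fox colorings among 3^13, |V(-1)| = 57: tricolorable
why: det 57 = |V(-1)|; divisible by 3, so tricolorable


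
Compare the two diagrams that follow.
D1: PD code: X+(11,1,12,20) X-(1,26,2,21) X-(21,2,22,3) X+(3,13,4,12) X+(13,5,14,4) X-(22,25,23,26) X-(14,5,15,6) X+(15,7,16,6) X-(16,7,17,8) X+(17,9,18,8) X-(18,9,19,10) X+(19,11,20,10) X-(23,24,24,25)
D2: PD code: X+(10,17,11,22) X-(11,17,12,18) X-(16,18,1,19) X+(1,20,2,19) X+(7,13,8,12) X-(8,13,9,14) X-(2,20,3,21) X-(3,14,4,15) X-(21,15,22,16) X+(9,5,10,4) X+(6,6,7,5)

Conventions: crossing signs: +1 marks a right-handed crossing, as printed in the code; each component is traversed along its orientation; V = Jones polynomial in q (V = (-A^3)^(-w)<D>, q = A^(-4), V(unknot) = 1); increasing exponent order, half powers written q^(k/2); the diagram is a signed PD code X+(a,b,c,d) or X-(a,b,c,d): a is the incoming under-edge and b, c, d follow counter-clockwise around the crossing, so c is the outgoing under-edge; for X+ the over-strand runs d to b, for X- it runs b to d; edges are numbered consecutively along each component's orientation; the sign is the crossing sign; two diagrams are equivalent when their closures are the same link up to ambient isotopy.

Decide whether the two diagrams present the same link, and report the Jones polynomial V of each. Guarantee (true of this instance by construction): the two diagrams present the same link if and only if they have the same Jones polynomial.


same link: no
V(D1) = -q^(-3/2) - 2q^(1/2) + q^(3/2) - q^(5/2) + q^(7/2)  [13 crossings, <D> = -A^-17 + A^-13 - A^-9 + 2A^-5 + A^3, w = -1]
V(D2) = -q^(-5/2) - q^(-1/2)  [11 crossings, <D> = A^-1 + A^7, w = -1]
insight: comparing 2 Jones polynomials yields 2 groups


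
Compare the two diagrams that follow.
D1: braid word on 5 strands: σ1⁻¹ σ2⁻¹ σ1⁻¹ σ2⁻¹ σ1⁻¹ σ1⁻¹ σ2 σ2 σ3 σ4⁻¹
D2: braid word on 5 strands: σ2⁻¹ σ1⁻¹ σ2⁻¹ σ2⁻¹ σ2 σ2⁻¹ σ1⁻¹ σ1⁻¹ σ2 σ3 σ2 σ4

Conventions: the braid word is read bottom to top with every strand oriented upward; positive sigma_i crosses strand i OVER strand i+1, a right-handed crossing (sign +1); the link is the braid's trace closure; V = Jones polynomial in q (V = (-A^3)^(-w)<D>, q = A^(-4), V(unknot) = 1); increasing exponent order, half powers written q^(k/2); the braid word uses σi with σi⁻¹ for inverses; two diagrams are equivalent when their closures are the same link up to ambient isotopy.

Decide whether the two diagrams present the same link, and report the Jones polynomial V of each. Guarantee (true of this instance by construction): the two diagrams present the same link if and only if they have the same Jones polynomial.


same link: yes
V(D1) = -q^-6 + q^-5 - q^-4 + 2q^-3 - q^-2 + q^-1  [10 crossings, <D> = A^-8 - A^-4 + 2 - A^4 + A^8 - A^12, w = -4]
V(D2) = -q^-6 + q^-5 - q^-4 + 2q^-3 - q^-2 + q^-1  (w -2, c 12, <D> = A^-2 - A^2 + 2A^6 - A^10 + A^14 - A^18)
note: all 2 diagrams share one V(q), hence one class


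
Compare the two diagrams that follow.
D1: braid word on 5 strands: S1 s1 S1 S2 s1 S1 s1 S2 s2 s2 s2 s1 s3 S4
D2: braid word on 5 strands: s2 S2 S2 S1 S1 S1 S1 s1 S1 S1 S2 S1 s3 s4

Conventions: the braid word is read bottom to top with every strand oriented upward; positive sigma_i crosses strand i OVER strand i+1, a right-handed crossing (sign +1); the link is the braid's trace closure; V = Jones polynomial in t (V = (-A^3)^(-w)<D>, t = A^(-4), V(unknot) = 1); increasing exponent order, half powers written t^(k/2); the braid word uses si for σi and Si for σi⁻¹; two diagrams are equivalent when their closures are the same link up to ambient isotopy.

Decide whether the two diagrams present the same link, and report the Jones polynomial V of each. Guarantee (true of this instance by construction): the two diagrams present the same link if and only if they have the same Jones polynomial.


equivalent: no
V(D1) = 1  (w +2, c 14, <D> = A^6)
V(D2) = -t^-10 + t^-9 - t^-8 + t^-7 - t^-6 + t^-5 + t^-3  [14 crossings, <D> = A^-6 + A^2 - A^6 + A^10 - A^14 + A^18 - A^22, w = -6]
key observation: 2 values of V(t) split the 2 diagrams


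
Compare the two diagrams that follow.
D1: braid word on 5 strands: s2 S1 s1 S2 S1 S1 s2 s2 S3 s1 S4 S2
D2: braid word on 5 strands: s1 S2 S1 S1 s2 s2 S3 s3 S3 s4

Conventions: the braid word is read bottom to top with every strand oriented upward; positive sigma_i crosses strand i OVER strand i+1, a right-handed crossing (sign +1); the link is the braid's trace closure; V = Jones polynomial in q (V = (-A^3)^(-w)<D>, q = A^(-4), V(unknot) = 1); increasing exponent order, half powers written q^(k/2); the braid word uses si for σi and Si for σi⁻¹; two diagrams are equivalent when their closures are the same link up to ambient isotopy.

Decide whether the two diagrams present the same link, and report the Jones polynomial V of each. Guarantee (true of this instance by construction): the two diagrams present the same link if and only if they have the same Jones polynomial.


same link: yes
V(D1) = q^-2 - q^-1 + 1 - q + q^2  [12 crossings, <D> = A^-14 - A^-10 + A^-6 - A^-2 + A^2, w = -2]
D2 (bracket A^-8 - A^-4 + 1 - A^4 + A^8; 10 crossings at w = 0): V = q^-2 - q^-1 + 1 - q + q^2
note: Markov moves rewrite D1 (12 crossings) into D2 (10)


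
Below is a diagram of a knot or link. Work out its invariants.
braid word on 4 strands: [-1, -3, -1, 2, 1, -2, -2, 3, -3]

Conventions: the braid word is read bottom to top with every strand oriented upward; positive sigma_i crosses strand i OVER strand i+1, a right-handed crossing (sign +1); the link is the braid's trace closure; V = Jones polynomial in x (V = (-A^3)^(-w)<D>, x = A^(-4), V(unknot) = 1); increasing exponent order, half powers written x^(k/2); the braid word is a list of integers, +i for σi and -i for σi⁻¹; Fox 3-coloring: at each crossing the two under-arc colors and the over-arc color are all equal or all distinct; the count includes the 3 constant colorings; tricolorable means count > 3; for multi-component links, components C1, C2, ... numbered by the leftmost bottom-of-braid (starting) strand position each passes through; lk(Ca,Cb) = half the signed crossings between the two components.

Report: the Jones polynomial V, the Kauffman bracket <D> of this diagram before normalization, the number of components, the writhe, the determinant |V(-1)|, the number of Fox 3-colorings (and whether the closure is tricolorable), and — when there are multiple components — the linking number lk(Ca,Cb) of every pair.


Jones polynomial: V(x) = -x^-4 + x^-3 + x^-1
<D> = -A^-5 - A^3 + A^7; writhe -3
components 1, writhe -3 (9 crossings)
3-colorings: 9 of 3^9, det 3 — tricolorable
note: free reduction leaves σ1⁻¹ σ3⁻¹ σ1⁻¹ σ2 σ1 σ2⁻¹ σ2⁻¹ of the original 9 letters


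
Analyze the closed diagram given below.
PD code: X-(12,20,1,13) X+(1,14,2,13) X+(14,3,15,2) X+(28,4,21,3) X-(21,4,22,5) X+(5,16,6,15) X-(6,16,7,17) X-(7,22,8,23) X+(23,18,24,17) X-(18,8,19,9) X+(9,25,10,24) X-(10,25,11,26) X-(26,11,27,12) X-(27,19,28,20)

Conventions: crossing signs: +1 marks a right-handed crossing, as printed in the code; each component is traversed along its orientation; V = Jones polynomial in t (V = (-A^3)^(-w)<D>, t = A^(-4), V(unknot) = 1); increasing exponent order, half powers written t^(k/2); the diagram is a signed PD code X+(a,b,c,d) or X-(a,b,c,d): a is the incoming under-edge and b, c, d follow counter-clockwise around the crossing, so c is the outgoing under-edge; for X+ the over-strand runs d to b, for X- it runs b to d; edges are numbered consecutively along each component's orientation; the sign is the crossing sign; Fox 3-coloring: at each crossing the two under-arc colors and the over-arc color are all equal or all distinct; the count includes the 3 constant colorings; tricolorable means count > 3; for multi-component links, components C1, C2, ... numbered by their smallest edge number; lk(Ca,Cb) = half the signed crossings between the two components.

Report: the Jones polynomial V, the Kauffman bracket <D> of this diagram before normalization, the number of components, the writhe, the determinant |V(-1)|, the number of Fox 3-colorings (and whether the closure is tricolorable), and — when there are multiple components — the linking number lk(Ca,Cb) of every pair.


V(t) = t^-3 + t^-2 + t^-1 + 1
bracket: A^-6 + A^-2 + A^2 + A^6, w = -2
3 components, writhe -2, over 14 crossings
lk(C1,C2) = 0
linking number lk(C1,C3) = -1
lk(C2,C3): 0
det 0, colorings 9 of 3^14 — tricolorable
observation: w = -2 shifts under R1 moves; the (-A^3)^(2) factor cancels that in V


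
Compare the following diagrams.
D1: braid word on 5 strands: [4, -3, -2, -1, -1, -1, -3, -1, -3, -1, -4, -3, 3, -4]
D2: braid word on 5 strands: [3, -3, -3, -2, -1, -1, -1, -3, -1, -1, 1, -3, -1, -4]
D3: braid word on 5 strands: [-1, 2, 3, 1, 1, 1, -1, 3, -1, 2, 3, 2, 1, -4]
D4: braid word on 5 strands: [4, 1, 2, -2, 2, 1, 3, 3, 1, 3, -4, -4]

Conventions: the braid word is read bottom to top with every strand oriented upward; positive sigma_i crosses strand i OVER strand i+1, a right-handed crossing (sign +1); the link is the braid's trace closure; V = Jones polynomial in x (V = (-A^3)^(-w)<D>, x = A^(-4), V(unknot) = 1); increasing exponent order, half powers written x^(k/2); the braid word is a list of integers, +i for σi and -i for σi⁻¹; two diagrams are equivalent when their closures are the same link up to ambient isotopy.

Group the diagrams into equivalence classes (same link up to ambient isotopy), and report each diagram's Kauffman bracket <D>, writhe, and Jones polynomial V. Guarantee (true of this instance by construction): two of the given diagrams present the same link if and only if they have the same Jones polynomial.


equivalence classes: {D1, D2} | {D3} | {D4}
D1 (bracket A^-18 + 2A^-10 - 2A^-6 + 2A^-2 - 3A^2 + 2A^6 - 2A^10 + A^14; 14 crossings at w = -10): V = x^-11 - 2x^-10 + 2x^-9 - 3x^-8 + 2x^-7 - 2x^-6 + 2x^-5 + x^-3
D2 (bracket A^-18 + 2A^-10 - 2A^-6 + 2A^-2 - 3A^2 + 2A^6 - 2A^10 + A^14; 14 crossings at w = -10): V = x^-11 - 2x^-10 + 2x^-9 - 3x^-8 + 2x^-7 - 2x^-6 + 2x^-5 + x^-3
V(D3) = x^2 + x^4 - x^5 + x^6 - x^7  (w +6, c 14, <D> = -A^-10 + A^-6 - A^-2 + A^2 + A^10)
V(D4) = x^2 + 2x^4 - 2x^5 + x^6 - 2x^7 + x^8  [12 crossings, <D> = A^-14 - 2A^-10 + A^-6 - 2A^-2 + 2A^2 + A^10, w = +6]
key observation: 3 values of V(x) split the 4 diagrams


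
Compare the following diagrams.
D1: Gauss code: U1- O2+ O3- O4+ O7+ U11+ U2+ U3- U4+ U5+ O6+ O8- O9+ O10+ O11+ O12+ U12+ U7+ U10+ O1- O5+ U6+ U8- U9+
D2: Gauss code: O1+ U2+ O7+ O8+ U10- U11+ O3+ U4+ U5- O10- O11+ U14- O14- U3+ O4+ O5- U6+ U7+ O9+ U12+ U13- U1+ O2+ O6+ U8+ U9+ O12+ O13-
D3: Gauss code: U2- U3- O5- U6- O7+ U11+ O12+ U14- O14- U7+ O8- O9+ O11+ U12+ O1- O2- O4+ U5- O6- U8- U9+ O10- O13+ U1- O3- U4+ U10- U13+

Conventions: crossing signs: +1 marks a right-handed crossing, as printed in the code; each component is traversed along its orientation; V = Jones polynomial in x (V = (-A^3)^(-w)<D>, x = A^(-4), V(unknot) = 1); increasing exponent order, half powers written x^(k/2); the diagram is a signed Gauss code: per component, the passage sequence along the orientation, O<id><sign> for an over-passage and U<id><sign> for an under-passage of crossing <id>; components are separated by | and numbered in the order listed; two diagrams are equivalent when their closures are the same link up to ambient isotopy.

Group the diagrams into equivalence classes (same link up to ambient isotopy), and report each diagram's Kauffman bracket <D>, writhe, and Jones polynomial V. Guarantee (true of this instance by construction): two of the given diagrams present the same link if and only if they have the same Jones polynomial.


grouping into links: {D1} | {D2} | {D3}
V(D1) = x - x^2 + 2x^3 - x^4 + x^5 - x^6  (w +6, c 12, <D> = -A^-6 + A^-2 - A^2 + 2A^6 - A^10 + A^14)
V(D2) = x^2 + x^4 - x^5 + x^6 - x^7  [14 crossings, <D> = -A^-10 + A^-6 - A^-2 + A^2 + A^10, w = +6]
V(D3) = -x^-3 + x^-2 - x^-1 + 3 - x + x^2 - x^3  [14 crossings, <D> = -A^-18 + A^-14 - A^-10 + 3A^-6 - A^-2 + A^2 - A^6, w = -2]
why: V(x) takes 3 values over 3 diagrams, fixing the grouping


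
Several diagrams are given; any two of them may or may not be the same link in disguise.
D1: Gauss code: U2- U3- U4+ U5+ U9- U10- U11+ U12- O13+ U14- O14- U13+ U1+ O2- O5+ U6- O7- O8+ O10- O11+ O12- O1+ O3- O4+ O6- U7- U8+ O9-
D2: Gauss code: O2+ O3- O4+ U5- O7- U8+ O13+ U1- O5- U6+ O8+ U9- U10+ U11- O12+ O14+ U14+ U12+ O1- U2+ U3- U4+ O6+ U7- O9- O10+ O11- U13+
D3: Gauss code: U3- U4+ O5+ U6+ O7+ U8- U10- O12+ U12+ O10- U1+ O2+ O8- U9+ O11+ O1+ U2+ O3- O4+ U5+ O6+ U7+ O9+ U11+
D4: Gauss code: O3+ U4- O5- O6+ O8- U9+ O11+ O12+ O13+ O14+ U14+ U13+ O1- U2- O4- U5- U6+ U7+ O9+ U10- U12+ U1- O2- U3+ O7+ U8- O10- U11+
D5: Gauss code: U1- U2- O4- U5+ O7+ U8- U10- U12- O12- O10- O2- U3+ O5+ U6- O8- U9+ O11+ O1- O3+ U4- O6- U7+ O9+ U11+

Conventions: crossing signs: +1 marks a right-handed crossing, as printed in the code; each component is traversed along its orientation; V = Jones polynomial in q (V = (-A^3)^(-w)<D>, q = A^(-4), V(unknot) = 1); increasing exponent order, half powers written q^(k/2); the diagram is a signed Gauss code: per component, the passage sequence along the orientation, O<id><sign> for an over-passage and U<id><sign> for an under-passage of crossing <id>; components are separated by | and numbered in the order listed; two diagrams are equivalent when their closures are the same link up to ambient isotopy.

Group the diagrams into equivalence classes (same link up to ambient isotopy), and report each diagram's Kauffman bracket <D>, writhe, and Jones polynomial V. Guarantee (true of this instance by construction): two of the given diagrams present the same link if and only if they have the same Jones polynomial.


grouping into links: {D1} | {D2, D4, D5} | {D3}
V(D1) = 1  (w -2, c 14, <D> = A^-6)
V(D2) = q^-4 - 4q^-3 + 6q^-2 - 7q^-1 + 9 - 7q + 6q^2 - 4q^3 + q^4  [14 crossings, <D> = A^-10 - 4A^-6 + 6A^-2 - 7A^2 + 9A^6 - 7A^10 + 6A^14 - 4A^18 + A^22, w = +2]
D3 (bracket -A^-18 + 2A^-14 - 3A^-10 + 3A^-6 - 3A^-2 + 3A^2 - A^6 + A^10; 12 crossings at w = +6): V = q^2 - q^3 + 3q^4 - 3q^5 + 3q^6 - 3q^7 + 2q^8 - q^9
V(D4) = q^-4 - 4q^-3 + 6q^-2 - 7q^-1 + 9 - 7q + 6q^2 - 4q^3 + q^4  (w +2, c 14, <D> = A^-10 - 4A^-6 + 6A^-2 - 7A^2 + 9A^6 - 7A^10 + 6A^14 - 4A^18 + A^22)
V(D5) = q^-4 - 4q^-3 + 6q^-2 - 7q^-1 + 9 - 7q + 6q^2 - 4q^3 + q^4  (w -2, c 12, <D> = A^-22 - 4A^-18 + 6A^-14 - 7A^-10 + 9A^-6 - 7A^-2 + 6A^2 - 4A^6 + A^10)
why: 3 values of V(q) split the 5 diagrams


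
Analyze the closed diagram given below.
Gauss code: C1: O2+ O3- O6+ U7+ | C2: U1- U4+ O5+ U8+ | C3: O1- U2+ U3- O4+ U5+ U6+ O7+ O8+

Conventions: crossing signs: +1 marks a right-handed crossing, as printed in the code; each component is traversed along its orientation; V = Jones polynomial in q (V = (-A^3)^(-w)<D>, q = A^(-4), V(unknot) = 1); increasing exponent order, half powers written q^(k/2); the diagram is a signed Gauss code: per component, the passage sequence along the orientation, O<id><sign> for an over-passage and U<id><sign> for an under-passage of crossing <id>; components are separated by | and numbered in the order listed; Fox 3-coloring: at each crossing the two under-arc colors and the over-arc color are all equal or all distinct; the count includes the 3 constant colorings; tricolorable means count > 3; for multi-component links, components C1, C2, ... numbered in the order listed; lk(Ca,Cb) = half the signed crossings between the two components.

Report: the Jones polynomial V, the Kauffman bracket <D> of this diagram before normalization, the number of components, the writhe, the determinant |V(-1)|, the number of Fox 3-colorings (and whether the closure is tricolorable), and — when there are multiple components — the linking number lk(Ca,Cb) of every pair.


V = q + 2q^3 + q^5
<D> = A^-8 + 2 + A^8 (w = +4)
3 components over 8 crossings, w = +4
lk(C1,C2): 0
lk(C1,C3) = +1
linking number lk(C2,C3) = +1
3 Fox colorings among 3^8, |V(-1)| = 4: not tricolorable
why: the span of V is 4, within the link bound 8 + 3 - 1


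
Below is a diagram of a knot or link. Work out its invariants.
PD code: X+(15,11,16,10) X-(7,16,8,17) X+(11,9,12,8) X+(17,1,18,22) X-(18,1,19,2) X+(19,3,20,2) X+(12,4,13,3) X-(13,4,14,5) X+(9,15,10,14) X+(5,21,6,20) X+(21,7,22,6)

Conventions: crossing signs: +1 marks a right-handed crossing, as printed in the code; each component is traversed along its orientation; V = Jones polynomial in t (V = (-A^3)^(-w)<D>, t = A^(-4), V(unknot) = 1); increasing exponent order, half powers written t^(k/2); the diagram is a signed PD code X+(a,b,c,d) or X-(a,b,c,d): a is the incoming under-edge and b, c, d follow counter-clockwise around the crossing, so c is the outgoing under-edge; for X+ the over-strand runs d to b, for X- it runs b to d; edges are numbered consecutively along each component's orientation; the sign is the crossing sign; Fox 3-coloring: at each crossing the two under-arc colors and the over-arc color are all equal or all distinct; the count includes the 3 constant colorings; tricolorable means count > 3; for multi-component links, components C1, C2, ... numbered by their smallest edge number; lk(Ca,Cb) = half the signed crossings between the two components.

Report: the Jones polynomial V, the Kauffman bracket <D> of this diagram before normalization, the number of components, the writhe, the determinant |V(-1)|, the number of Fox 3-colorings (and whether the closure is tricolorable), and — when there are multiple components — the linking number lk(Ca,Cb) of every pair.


Jones polynomial: V(t) = t^2 + 2t^4 - 2t^5 + t^6 - 2t^7 + t^8
<D> = -A^-17 + 2A^-13 - A^-9 + 2A^-5 - 2A^-1 - A^7; writhe +5
components 1, writhe +5 (11 crossings)
3-colorings: 27 of 3^11, det 9 — tricolorable
note: w = +5 shifts under R1 moves; the (-A^3)^(-5) factor cancels that in V


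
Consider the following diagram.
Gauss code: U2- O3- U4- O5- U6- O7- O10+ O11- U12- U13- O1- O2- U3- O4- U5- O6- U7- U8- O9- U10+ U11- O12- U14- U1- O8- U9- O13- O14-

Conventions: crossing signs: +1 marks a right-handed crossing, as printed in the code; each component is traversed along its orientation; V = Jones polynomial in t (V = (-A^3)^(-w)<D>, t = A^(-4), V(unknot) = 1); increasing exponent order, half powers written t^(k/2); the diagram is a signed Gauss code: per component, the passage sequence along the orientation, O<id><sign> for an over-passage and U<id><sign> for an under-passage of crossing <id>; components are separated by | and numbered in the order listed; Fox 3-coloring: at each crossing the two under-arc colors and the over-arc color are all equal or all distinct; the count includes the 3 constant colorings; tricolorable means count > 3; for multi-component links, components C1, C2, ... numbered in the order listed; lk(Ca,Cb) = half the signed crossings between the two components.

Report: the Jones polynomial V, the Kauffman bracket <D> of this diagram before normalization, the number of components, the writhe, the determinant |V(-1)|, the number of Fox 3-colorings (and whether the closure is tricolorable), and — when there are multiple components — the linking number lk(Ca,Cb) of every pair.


V(t) = -t^-13 + t^-12 - t^-11 + t^-7 + t^-5
bracket: A^-16 + A^-8 - A^8 + A^12 - A^16, w = -12
1 component, writhe -12, over 14 crossings
det 1, colorings 3 of 3^14 — not tricolorable
observation: the span of V is 8, forcing >= 8 crossings in any diagram


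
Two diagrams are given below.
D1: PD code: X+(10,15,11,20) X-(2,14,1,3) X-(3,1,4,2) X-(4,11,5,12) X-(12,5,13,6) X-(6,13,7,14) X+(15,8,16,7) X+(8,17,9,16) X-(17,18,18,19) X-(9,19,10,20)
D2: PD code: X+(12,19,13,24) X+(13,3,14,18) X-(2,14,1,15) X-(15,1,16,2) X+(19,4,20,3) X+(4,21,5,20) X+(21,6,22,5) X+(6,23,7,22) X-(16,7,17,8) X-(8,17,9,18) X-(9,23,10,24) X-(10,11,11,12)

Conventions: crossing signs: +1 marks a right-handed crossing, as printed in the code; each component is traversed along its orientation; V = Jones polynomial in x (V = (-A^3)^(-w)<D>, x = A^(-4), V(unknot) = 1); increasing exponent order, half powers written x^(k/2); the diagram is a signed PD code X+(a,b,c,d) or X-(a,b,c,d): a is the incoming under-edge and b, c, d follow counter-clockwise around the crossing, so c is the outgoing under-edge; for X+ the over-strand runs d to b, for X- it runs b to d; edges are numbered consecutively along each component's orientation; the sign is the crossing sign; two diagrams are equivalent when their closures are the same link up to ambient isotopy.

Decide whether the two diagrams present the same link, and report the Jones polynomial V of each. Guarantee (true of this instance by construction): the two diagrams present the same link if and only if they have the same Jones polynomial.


same link: no
V(D1) = -x^-6 + x^-5 - 2x^-4 + 3x^-3 - x^-2 + 3x^-1 + x  [10 crossings, <D> = A^-16 + 3A^-8 - A^-4 + 3 - 2A^4 + A^8 - A^12, w = -4]
V(D2) = x^-1 + 2x - x^2 + 2x^3 - x^4 + x^5  [12 crossings, <D> = A^-20 - A^-16 + 2A^-12 - A^-8 + 2A^-4 + A^4, w = 0]
insight: 2 values of V(x) split the 2 diagrams


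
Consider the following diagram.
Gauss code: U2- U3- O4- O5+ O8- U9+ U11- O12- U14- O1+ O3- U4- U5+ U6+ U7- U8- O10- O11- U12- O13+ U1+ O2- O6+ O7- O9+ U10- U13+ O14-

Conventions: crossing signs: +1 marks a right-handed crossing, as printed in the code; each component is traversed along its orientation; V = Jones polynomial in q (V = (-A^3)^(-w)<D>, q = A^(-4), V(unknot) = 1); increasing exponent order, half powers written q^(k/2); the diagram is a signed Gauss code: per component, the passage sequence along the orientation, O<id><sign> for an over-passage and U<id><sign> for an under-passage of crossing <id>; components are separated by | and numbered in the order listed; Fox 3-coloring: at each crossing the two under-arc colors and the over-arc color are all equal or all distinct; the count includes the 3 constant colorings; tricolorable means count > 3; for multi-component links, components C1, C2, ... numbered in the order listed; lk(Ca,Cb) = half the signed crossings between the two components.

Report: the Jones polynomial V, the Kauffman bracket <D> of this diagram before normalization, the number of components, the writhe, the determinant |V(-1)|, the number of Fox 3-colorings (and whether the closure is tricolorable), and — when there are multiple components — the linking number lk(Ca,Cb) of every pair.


V = -q^-8 + 3q^-7 - 5q^-6 + 6q^-5 - 7q^-4 + 7q^-3 - 5q^-2 + 4q^-1 - 1
<D> = -A^-12 + 4A^-8 - 5A^-4 + 7 - 7A^4 + 6A^8 - 5A^12 + 3A^16 - A^20 (w = -4)
1 component over 14 crossings, w = -4
9 Fox colorings among 3^14, |V(-1)| = 39: tricolorable
why: w = -4 shifts under R1 moves; the (-A^3)^(4) factor cancels that in V


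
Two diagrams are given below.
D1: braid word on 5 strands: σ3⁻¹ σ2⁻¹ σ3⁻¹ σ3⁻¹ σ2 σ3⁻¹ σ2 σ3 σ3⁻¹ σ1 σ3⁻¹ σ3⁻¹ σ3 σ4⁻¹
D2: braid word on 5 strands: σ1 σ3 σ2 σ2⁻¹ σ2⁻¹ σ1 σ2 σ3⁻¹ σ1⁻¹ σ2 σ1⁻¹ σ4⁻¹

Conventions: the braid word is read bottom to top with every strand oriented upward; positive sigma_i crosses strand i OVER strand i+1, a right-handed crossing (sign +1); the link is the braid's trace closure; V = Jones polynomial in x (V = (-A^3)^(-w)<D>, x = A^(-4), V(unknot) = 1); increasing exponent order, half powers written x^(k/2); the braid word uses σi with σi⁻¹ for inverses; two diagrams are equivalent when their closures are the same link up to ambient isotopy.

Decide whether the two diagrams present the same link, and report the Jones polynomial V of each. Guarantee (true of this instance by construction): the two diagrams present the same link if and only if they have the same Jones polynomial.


equivalent: no
V(D1) = -x^-6 + x^-5 - x^-4 + 2x^-3 - x^-2 + x^-1  (w -4, c 14, <D> = A^-8 - A^-4 + 2 - A^4 + A^8 - A^12)
V(D2) = 1  [12 crossings, <D> = 1, w = 0]
key observation: comparing 2 Jones polynomials yields 2 groups


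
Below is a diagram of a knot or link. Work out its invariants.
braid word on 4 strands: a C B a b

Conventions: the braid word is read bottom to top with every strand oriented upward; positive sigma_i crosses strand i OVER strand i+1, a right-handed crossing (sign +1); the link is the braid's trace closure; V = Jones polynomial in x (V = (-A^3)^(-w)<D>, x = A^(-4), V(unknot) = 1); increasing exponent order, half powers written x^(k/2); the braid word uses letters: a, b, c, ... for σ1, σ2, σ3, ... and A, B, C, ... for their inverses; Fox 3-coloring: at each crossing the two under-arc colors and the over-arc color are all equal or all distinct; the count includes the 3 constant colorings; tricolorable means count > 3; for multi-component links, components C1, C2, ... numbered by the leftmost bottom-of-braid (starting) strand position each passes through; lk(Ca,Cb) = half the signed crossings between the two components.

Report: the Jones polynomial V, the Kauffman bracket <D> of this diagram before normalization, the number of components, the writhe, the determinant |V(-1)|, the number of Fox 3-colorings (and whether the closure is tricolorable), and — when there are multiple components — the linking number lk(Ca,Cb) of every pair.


V(x) = 1
bracket: -A^3, w = +1
1 component, writhe +1, over 5 crossings
det 1, colorings 3 of 3^5 — not tricolorable
observation: det 1 = |V(-1)|; not divisible by 3, so not tricolorable


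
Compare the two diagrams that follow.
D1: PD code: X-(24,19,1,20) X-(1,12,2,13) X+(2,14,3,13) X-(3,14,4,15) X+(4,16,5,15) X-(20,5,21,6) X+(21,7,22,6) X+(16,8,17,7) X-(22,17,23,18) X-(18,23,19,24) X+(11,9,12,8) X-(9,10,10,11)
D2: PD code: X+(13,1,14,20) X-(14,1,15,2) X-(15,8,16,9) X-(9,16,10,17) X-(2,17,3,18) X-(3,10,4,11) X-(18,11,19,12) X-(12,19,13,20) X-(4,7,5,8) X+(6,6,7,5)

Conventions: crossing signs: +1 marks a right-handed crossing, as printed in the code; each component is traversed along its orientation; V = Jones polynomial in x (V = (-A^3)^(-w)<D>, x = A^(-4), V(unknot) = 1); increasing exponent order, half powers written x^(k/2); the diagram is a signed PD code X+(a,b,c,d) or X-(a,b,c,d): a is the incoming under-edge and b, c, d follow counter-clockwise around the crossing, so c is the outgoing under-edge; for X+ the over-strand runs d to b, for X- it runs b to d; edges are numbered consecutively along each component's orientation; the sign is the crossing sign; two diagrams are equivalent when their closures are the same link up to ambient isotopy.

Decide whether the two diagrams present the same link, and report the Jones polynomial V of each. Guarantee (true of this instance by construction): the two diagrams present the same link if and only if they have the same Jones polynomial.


equivalent: no
V(D1) = -x^-4 + x^-3 + x^-1  (w -2, c 12, <D> = A^-2 + A^6 - A^10)
V(D2) = -x^-7 + x^-6 - x^-5 + x^-4 + x^-2  [10 crossings, <D> = A^-10 + A^-2 - A^2 + A^6 - A^10, w = -6]
key observation: 2 classes among 2 diagrams; unequal V(x) rules out equality
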